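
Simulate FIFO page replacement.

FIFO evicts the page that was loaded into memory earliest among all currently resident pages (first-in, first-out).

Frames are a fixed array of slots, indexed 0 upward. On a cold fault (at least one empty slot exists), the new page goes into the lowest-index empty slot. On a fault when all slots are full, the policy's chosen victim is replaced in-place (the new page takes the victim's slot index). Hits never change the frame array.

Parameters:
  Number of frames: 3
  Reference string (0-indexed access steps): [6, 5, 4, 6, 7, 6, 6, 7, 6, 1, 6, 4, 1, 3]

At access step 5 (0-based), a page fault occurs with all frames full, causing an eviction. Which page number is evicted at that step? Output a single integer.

Answer: 5

Derivation:
Step 0: ref 6 -> FAULT, frames=[6,-,-]
Step 1: ref 5 -> FAULT, frames=[6,5,-]
Step 2: ref 4 -> FAULT, frames=[6,5,4]
Step 3: ref 6 -> HIT, frames=[6,5,4]
Step 4: ref 7 -> FAULT, evict 6, frames=[7,5,4]
Step 5: ref 6 -> FAULT, evict 5, frames=[7,6,4]
At step 5: evicted page 5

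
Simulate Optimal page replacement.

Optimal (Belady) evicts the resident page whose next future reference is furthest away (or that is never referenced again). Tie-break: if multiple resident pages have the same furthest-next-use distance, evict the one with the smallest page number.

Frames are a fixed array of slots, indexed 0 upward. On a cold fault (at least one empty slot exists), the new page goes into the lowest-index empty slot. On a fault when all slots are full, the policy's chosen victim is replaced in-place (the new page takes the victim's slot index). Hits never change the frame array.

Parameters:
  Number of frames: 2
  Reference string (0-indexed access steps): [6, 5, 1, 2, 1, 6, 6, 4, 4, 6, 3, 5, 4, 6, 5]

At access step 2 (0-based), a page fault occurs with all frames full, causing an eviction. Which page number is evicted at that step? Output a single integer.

Step 0: ref 6 -> FAULT, frames=[6,-]
Step 1: ref 5 -> FAULT, frames=[6,5]
Step 2: ref 1 -> FAULT, evict 5, frames=[6,1]
At step 2: evicted page 5

Answer: 5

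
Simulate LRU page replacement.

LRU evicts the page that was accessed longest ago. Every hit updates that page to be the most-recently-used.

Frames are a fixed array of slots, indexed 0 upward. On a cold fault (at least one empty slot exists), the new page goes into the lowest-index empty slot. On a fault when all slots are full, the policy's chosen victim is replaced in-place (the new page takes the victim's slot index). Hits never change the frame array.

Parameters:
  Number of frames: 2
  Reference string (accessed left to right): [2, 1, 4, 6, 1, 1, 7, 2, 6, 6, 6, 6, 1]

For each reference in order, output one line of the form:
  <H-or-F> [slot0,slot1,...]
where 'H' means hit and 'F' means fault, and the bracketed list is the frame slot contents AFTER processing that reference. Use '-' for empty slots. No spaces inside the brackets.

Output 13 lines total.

F [2,-]
F [2,1]
F [4,1]
F [4,6]
F [1,6]
H [1,6]
F [1,7]
F [2,7]
F [2,6]
H [2,6]
H [2,6]
H [2,6]
F [1,6]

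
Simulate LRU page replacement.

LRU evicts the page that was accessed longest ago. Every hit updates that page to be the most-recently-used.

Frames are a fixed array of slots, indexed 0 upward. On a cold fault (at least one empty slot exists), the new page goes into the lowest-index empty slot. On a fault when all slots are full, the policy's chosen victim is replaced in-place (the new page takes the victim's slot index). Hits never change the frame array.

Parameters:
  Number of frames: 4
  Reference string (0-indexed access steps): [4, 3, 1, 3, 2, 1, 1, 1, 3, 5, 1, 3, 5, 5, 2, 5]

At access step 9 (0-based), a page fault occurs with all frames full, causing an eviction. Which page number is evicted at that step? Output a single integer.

Answer: 4

Derivation:
Step 0: ref 4 -> FAULT, frames=[4,-,-,-]
Step 1: ref 3 -> FAULT, frames=[4,3,-,-]
Step 2: ref 1 -> FAULT, frames=[4,3,1,-]
Step 3: ref 3 -> HIT, frames=[4,3,1,-]
Step 4: ref 2 -> FAULT, frames=[4,3,1,2]
Step 5: ref 1 -> HIT, frames=[4,3,1,2]
Step 6: ref 1 -> HIT, frames=[4,3,1,2]
Step 7: ref 1 -> HIT, frames=[4,3,1,2]
Step 8: ref 3 -> HIT, frames=[4,3,1,2]
Step 9: ref 5 -> FAULT, evict 4, frames=[5,3,1,2]
At step 9: evicted page 4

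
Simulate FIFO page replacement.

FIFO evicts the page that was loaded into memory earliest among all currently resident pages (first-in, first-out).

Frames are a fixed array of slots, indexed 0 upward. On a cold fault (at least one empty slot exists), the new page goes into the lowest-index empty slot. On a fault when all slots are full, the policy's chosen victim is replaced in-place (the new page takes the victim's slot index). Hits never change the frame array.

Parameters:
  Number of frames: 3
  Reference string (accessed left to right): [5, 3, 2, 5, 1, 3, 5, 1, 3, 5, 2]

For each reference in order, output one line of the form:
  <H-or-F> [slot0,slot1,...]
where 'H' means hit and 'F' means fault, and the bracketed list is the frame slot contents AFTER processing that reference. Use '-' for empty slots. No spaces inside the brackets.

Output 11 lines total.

F [5,-,-]
F [5,3,-]
F [5,3,2]
H [5,3,2]
F [1,3,2]
H [1,3,2]
F [1,5,2]
H [1,5,2]
F [1,5,3]
H [1,5,3]
F [2,5,3]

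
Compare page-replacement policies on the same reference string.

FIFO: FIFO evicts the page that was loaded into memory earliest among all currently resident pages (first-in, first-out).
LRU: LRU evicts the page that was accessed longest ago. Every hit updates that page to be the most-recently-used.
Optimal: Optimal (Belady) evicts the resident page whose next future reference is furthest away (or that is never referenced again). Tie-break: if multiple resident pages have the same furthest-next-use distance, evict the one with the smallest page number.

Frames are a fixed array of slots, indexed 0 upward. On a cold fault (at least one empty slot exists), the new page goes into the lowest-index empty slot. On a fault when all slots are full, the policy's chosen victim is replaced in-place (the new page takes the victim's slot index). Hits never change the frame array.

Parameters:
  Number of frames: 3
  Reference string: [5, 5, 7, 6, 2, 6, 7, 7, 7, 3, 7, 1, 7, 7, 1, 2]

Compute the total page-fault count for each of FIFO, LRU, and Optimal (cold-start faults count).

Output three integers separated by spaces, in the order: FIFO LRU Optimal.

Answer: 8 7 6

Derivation:
--- FIFO ---
  step 0: ref 5 -> FAULT, frames=[5,-,-] (faults so far: 1)
  step 1: ref 5 -> HIT, frames=[5,-,-] (faults so far: 1)
  step 2: ref 7 -> FAULT, frames=[5,7,-] (faults so far: 2)
  step 3: ref 6 -> FAULT, frames=[5,7,6] (faults so far: 3)
  step 4: ref 2 -> FAULT, evict 5, frames=[2,7,6] (faults so far: 4)
  step 5: ref 6 -> HIT, frames=[2,7,6] (faults so far: 4)
  step 6: ref 7 -> HIT, frames=[2,7,6] (faults so far: 4)
  step 7: ref 7 -> HIT, frames=[2,7,6] (faults so far: 4)
  step 8: ref 7 -> HIT, frames=[2,7,6] (faults so far: 4)
  step 9: ref 3 -> FAULT, evict 7, frames=[2,3,6] (faults so far: 5)
  step 10: ref 7 -> FAULT, evict 6, frames=[2,3,7] (faults so far: 6)
  step 11: ref 1 -> FAULT, evict 2, frames=[1,3,7] (faults so far: 7)
  step 12: ref 7 -> HIT, frames=[1,3,7] (faults so far: 7)
  step 13: ref 7 -> HIT, frames=[1,3,7] (faults so far: 7)
  step 14: ref 1 -> HIT, frames=[1,3,7] (faults so far: 7)
  step 15: ref 2 -> FAULT, evict 3, frames=[1,2,7] (faults so far: 8)
  FIFO total faults: 8
--- LRU ---
  step 0: ref 5 -> FAULT, frames=[5,-,-] (faults so far: 1)
  step 1: ref 5 -> HIT, frames=[5,-,-] (faults so far: 1)
  step 2: ref 7 -> FAULT, frames=[5,7,-] (faults so far: 2)
  step 3: ref 6 -> FAULT, frames=[5,7,6] (faults so far: 3)
  step 4: ref 2 -> FAULT, evict 5, frames=[2,7,6] (faults so far: 4)
  step 5: ref 6 -> HIT, frames=[2,7,6] (faults so far: 4)
  step 6: ref 7 -> HIT, frames=[2,7,6] (faults so far: 4)
  step 7: ref 7 -> HIT, frames=[2,7,6] (faults so far: 4)
  step 8: ref 7 -> HIT, frames=[2,7,6] (faults so far: 4)
  step 9: ref 3 -> FAULT, evict 2, frames=[3,7,6] (faults so far: 5)
  step 10: ref 7 -> HIT, frames=[3,7,6] (faults so far: 5)
  step 11: ref 1 -> FAULT, evict 6, frames=[3,7,1] (faults so far: 6)
  step 12: ref 7 -> HIT, frames=[3,7,1] (faults so far: 6)
  step 13: ref 7 -> HIT, frames=[3,7,1] (faults so far: 6)
  step 14: ref 1 -> HIT, frames=[3,7,1] (faults so far: 6)
  step 15: ref 2 -> FAULT, evict 3, frames=[2,7,1] (faults so far: 7)
  LRU total faults: 7
--- Optimal ---
  step 0: ref 5 -> FAULT, frames=[5,-,-] (faults so far: 1)
  step 1: ref 5 -> HIT, frames=[5,-,-] (faults so far: 1)
  step 2: ref 7 -> FAULT, frames=[5,7,-] (faults so far: 2)
  step 3: ref 6 -> FAULT, frames=[5,7,6] (faults so far: 3)
  step 4: ref 2 -> FAULT, evict 5, frames=[2,7,6] (faults so far: 4)
  step 5: ref 6 -> HIT, frames=[2,7,6] (faults so far: 4)
  step 6: ref 7 -> HIT, frames=[2,7,6] (faults so far: 4)
  step 7: ref 7 -> HIT, frames=[2,7,6] (faults so far: 4)
  step 8: ref 7 -> HIT, frames=[2,7,6] (faults so far: 4)
  step 9: ref 3 -> FAULT, evict 6, frames=[2,7,3] (faults so far: 5)
  step 10: ref 7 -> HIT, frames=[2,7,3] (faults so far: 5)
  step 11: ref 1 -> FAULT, evict 3, frames=[2,7,1] (faults so far: 6)
  step 12: ref 7 -> HIT, frames=[2,7,1] (faults so far: 6)
  step 13: ref 7 -> HIT, frames=[2,7,1] (faults so far: 6)
  step 14: ref 1 -> HIT, frames=[2,7,1] (faults so far: 6)
  step 15: ref 2 -> HIT, frames=[2,7,1] (faults so far: 6)
  Optimal total faults: 6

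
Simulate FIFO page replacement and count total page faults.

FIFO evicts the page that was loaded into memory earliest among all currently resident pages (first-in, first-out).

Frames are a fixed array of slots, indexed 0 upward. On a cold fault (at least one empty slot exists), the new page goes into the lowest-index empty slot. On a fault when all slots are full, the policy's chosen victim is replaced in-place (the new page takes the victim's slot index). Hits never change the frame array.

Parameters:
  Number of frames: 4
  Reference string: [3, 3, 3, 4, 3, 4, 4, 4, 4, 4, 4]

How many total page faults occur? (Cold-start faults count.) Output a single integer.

Step 0: ref 3 → FAULT, frames=[3,-,-,-]
Step 1: ref 3 → HIT, frames=[3,-,-,-]
Step 2: ref 3 → HIT, frames=[3,-,-,-]
Step 3: ref 4 → FAULT, frames=[3,4,-,-]
Step 4: ref 3 → HIT, frames=[3,4,-,-]
Step 5: ref 4 → HIT, frames=[3,4,-,-]
Step 6: ref 4 → HIT, frames=[3,4,-,-]
Step 7: ref 4 → HIT, frames=[3,4,-,-]
Step 8: ref 4 → HIT, frames=[3,4,-,-]
Step 9: ref 4 → HIT, frames=[3,4,-,-]
Step 10: ref 4 → HIT, frames=[3,4,-,-]
Total faults: 2

Answer: 2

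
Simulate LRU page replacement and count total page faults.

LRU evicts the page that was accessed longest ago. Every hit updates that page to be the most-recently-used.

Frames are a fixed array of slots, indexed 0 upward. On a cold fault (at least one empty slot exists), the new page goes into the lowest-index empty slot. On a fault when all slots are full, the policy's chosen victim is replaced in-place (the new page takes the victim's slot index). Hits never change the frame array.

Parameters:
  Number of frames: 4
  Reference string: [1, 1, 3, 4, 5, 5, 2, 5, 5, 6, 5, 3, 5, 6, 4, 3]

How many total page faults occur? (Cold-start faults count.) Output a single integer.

Step 0: ref 1 → FAULT, frames=[1,-,-,-]
Step 1: ref 1 → HIT, frames=[1,-,-,-]
Step 2: ref 3 → FAULT, frames=[1,3,-,-]
Step 3: ref 4 → FAULT, frames=[1,3,4,-]
Step 4: ref 5 → FAULT, frames=[1,3,4,5]
Step 5: ref 5 → HIT, frames=[1,3,4,5]
Step 6: ref 2 → FAULT (evict 1), frames=[2,3,4,5]
Step 7: ref 5 → HIT, frames=[2,3,4,5]
Step 8: ref 5 → HIT, frames=[2,3,4,5]
Step 9: ref 6 → FAULT (evict 3), frames=[2,6,4,5]
Step 10: ref 5 → HIT, frames=[2,6,4,5]
Step 11: ref 3 → FAULT (evict 4), frames=[2,6,3,5]
Step 12: ref 5 → HIT, frames=[2,6,3,5]
Step 13: ref 6 → HIT, frames=[2,6,3,5]
Step 14: ref 4 → FAULT (evict 2), frames=[4,6,3,5]
Step 15: ref 3 → HIT, frames=[4,6,3,5]
Total faults: 8

Answer: 8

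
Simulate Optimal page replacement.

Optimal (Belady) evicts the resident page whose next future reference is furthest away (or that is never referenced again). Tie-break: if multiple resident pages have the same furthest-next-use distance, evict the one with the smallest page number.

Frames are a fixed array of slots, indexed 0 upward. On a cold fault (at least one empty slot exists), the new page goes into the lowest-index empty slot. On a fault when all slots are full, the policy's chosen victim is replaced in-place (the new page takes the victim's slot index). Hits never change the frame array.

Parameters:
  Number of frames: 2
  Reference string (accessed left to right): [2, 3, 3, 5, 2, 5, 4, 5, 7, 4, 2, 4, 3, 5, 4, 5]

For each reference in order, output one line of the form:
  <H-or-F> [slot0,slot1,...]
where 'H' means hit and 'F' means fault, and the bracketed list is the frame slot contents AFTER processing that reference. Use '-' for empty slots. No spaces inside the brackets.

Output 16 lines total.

F [2,-]
F [2,3]
H [2,3]
F [2,5]
H [2,5]
H [2,5]
F [4,5]
H [4,5]
F [4,7]
H [4,7]
F [4,2]
H [4,2]
F [4,3]
F [4,5]
H [4,5]
H [4,5]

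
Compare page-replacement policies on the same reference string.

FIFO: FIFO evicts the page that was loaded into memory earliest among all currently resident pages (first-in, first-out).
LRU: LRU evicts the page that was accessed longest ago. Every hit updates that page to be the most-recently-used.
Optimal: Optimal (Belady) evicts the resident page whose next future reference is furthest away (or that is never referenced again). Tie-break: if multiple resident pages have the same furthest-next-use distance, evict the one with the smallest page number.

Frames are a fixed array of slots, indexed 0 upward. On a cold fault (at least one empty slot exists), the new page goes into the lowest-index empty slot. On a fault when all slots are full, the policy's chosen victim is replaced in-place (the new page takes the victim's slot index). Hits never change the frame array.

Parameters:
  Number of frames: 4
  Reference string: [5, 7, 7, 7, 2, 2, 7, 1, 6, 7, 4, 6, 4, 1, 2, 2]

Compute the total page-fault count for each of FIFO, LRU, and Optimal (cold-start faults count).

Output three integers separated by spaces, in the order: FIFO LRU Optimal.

--- FIFO ---
  step 0: ref 5 -> FAULT, frames=[5,-,-,-] (faults so far: 1)
  step 1: ref 7 -> FAULT, frames=[5,7,-,-] (faults so far: 2)
  step 2: ref 7 -> HIT, frames=[5,7,-,-] (faults so far: 2)
  step 3: ref 7 -> HIT, frames=[5,7,-,-] (faults so far: 2)
  step 4: ref 2 -> FAULT, frames=[5,7,2,-] (faults so far: 3)
  step 5: ref 2 -> HIT, frames=[5,7,2,-] (faults so far: 3)
  step 6: ref 7 -> HIT, frames=[5,7,2,-] (faults so far: 3)
  step 7: ref 1 -> FAULT, frames=[5,7,2,1] (faults so far: 4)
  step 8: ref 6 -> FAULT, evict 5, frames=[6,7,2,1] (faults so far: 5)
  step 9: ref 7 -> HIT, frames=[6,7,2,1] (faults so far: 5)
  step 10: ref 4 -> FAULT, evict 7, frames=[6,4,2,1] (faults so far: 6)
  step 11: ref 6 -> HIT, frames=[6,4,2,1] (faults so far: 6)
  step 12: ref 4 -> HIT, frames=[6,4,2,1] (faults so far: 6)
  step 13: ref 1 -> HIT, frames=[6,4,2,1] (faults so far: 6)
  step 14: ref 2 -> HIT, frames=[6,4,2,1] (faults so far: 6)
  step 15: ref 2 -> HIT, frames=[6,4,2,1] (faults so far: 6)
  FIFO total faults: 6
--- LRU ---
  step 0: ref 5 -> FAULT, frames=[5,-,-,-] (faults so far: 1)
  step 1: ref 7 -> FAULT, frames=[5,7,-,-] (faults so far: 2)
  step 2: ref 7 -> HIT, frames=[5,7,-,-] (faults so far: 2)
  step 3: ref 7 -> HIT, frames=[5,7,-,-] (faults so far: 2)
  step 4: ref 2 -> FAULT, frames=[5,7,2,-] (faults so far: 3)
  step 5: ref 2 -> HIT, frames=[5,7,2,-] (faults so far: 3)
  step 6: ref 7 -> HIT, frames=[5,7,2,-] (faults so far: 3)
  step 7: ref 1 -> FAULT, frames=[5,7,2,1] (faults so far: 4)
  step 8: ref 6 -> FAULT, evict 5, frames=[6,7,2,1] (faults so far: 5)
  step 9: ref 7 -> HIT, frames=[6,7,2,1] (faults so far: 5)
  step 10: ref 4 -> FAULT, evict 2, frames=[6,7,4,1] (faults so far: 6)
  step 11: ref 6 -> HIT, frames=[6,7,4,1] (faults so far: 6)
  step 12: ref 4 -> HIT, frames=[6,7,4,1] (faults so far: 6)
  step 13: ref 1 -> HIT, frames=[6,7,4,1] (faults so far: 6)
  step 14: ref 2 -> FAULT, evict 7, frames=[6,2,4,1] (faults so far: 7)
  step 15: ref 2 -> HIT, frames=[6,2,4,1] (faults so far: 7)
  LRU total faults: 7
--- Optimal ---
  step 0: ref 5 -> FAULT, frames=[5,-,-,-] (faults so far: 1)
  step 1: ref 7 -> FAULT, frames=[5,7,-,-] (faults so far: 2)
  step 2: ref 7 -> HIT, frames=[5,7,-,-] (faults so far: 2)
  step 3: ref 7 -> HIT, frames=[5,7,-,-] (faults so far: 2)
  step 4: ref 2 -> FAULT, frames=[5,7,2,-] (faults so far: 3)
  step 5: ref 2 -> HIT, frames=[5,7,2,-] (faults so far: 3)
  step 6: ref 7 -> HIT, frames=[5,7,2,-] (faults so far: 3)
  step 7: ref 1 -> FAULT, frames=[5,7,2,1] (faults so far: 4)
  step 8: ref 6 -> FAULT, evict 5, frames=[6,7,2,1] (faults so far: 5)
  step 9: ref 7 -> HIT, frames=[6,7,2,1] (faults so far: 5)
  step 10: ref 4 -> FAULT, evict 7, frames=[6,4,2,1] (faults so far: 6)
  step 11: ref 6 -> HIT, frames=[6,4,2,1] (faults so far: 6)
  step 12: ref 4 -> HIT, frames=[6,4,2,1] (faults so far: 6)
  step 13: ref 1 -> HIT, frames=[6,4,2,1] (faults so far: 6)
  step 14: ref 2 -> HIT, frames=[6,4,2,1] (faults so far: 6)
  step 15: ref 2 -> HIT, frames=[6,4,2,1] (faults so far: 6)
  Optimal total faults: 6

Answer: 6 7 6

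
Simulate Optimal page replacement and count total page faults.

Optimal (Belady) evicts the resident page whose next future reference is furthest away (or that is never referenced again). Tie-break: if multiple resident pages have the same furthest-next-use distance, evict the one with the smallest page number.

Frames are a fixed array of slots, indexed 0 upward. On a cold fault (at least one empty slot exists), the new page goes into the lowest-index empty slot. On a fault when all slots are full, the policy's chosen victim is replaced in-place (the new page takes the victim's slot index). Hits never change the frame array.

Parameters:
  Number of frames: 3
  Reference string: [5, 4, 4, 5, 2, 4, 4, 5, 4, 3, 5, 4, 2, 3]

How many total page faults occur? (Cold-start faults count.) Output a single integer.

Answer: 5

Derivation:
Step 0: ref 5 → FAULT, frames=[5,-,-]
Step 1: ref 4 → FAULT, frames=[5,4,-]
Step 2: ref 4 → HIT, frames=[5,4,-]
Step 3: ref 5 → HIT, frames=[5,4,-]
Step 4: ref 2 → FAULT, frames=[5,4,2]
Step 5: ref 4 → HIT, frames=[5,4,2]
Step 6: ref 4 → HIT, frames=[5,4,2]
Step 7: ref 5 → HIT, frames=[5,4,2]
Step 8: ref 4 → HIT, frames=[5,4,2]
Step 9: ref 3 → FAULT (evict 2), frames=[5,4,3]
Step 10: ref 5 → HIT, frames=[5,4,3]
Step 11: ref 4 → HIT, frames=[5,4,3]
Step 12: ref 2 → FAULT (evict 4), frames=[5,2,3]
Step 13: ref 3 → HIT, frames=[5,2,3]
Total faults: 5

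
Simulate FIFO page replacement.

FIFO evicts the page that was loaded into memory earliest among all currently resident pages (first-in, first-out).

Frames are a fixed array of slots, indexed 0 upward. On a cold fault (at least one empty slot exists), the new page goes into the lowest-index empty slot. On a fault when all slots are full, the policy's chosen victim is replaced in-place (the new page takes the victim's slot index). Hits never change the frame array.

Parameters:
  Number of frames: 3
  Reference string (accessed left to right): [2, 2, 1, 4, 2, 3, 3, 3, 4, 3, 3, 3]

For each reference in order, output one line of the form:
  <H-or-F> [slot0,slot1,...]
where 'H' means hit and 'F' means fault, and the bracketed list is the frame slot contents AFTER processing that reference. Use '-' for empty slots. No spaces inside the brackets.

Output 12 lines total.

F [2,-,-]
H [2,-,-]
F [2,1,-]
F [2,1,4]
H [2,1,4]
F [3,1,4]
H [3,1,4]
H [3,1,4]
H [3,1,4]
H [3,1,4]
H [3,1,4]
H [3,1,4]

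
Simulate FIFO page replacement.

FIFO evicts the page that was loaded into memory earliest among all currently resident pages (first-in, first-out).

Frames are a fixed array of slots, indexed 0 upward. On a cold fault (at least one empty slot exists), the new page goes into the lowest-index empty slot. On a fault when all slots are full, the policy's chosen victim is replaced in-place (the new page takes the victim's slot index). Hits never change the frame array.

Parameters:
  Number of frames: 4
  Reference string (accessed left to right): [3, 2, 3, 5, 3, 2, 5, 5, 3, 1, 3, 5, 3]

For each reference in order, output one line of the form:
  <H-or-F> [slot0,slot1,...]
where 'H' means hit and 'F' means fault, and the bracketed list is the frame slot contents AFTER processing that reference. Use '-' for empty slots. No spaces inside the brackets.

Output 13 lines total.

F [3,-,-,-]
F [3,2,-,-]
H [3,2,-,-]
F [3,2,5,-]
H [3,2,5,-]
H [3,2,5,-]
H [3,2,5,-]
H [3,2,5,-]
H [3,2,5,-]
F [3,2,5,1]
H [3,2,5,1]
H [3,2,5,1]
H [3,2,5,1]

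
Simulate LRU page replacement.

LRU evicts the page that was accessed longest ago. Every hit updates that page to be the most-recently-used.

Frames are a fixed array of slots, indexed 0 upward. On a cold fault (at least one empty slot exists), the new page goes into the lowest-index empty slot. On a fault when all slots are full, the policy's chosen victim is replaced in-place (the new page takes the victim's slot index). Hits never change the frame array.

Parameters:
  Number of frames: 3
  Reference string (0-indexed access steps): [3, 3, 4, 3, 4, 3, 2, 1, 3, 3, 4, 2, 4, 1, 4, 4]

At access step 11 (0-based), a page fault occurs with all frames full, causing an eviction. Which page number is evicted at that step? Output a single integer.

Step 0: ref 3 -> FAULT, frames=[3,-,-]
Step 1: ref 3 -> HIT, frames=[3,-,-]
Step 2: ref 4 -> FAULT, frames=[3,4,-]
Step 3: ref 3 -> HIT, frames=[3,4,-]
Step 4: ref 4 -> HIT, frames=[3,4,-]
Step 5: ref 3 -> HIT, frames=[3,4,-]
Step 6: ref 2 -> FAULT, frames=[3,4,2]
Step 7: ref 1 -> FAULT, evict 4, frames=[3,1,2]
Step 8: ref 3 -> HIT, frames=[3,1,2]
Step 9: ref 3 -> HIT, frames=[3,1,2]
Step 10: ref 4 -> FAULT, evict 2, frames=[3,1,4]
Step 11: ref 2 -> FAULT, evict 1, frames=[3,2,4]
At step 11: evicted page 1

Answer: 1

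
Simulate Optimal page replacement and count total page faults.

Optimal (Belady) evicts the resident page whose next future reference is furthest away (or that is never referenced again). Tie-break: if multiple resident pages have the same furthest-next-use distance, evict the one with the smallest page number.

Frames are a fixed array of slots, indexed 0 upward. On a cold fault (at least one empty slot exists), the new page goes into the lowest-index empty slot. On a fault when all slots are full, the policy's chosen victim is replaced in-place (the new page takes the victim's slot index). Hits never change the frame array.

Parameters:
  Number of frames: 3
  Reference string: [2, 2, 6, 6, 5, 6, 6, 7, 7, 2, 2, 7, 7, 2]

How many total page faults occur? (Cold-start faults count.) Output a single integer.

Step 0: ref 2 → FAULT, frames=[2,-,-]
Step 1: ref 2 → HIT, frames=[2,-,-]
Step 2: ref 6 → FAULT, frames=[2,6,-]
Step 3: ref 6 → HIT, frames=[2,6,-]
Step 4: ref 5 → FAULT, frames=[2,6,5]
Step 5: ref 6 → HIT, frames=[2,6,5]
Step 6: ref 6 → HIT, frames=[2,6,5]
Step 7: ref 7 → FAULT (evict 5), frames=[2,6,7]
Step 8: ref 7 → HIT, frames=[2,6,7]
Step 9: ref 2 → HIT, frames=[2,6,7]
Step 10: ref 2 → HIT, frames=[2,6,7]
Step 11: ref 7 → HIT, frames=[2,6,7]
Step 12: ref 7 → HIT, frames=[2,6,7]
Step 13: ref 2 → HIT, frames=[2,6,7]
Total faults: 4

Answer: 4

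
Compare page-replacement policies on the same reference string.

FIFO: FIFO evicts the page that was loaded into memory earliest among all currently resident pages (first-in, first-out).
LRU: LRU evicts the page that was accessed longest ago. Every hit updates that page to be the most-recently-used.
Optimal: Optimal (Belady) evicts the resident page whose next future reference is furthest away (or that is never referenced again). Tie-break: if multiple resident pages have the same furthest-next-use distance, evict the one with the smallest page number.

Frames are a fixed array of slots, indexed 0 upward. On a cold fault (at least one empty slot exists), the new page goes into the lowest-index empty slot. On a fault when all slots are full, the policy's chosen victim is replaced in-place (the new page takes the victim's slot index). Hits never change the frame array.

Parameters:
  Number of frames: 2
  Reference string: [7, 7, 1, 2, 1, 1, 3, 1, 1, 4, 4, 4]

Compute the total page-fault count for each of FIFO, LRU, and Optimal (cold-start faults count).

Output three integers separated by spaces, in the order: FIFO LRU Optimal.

--- FIFO ---
  step 0: ref 7 -> FAULT, frames=[7,-] (faults so far: 1)
  step 1: ref 7 -> HIT, frames=[7,-] (faults so far: 1)
  step 2: ref 1 -> FAULT, frames=[7,1] (faults so far: 2)
  step 3: ref 2 -> FAULT, evict 7, frames=[2,1] (faults so far: 3)
  step 4: ref 1 -> HIT, frames=[2,1] (faults so far: 3)
  step 5: ref 1 -> HIT, frames=[2,1] (faults so far: 3)
  step 6: ref 3 -> FAULT, evict 1, frames=[2,3] (faults so far: 4)
  step 7: ref 1 -> FAULT, evict 2, frames=[1,3] (faults so far: 5)
  step 8: ref 1 -> HIT, frames=[1,3] (faults so far: 5)
  step 9: ref 4 -> FAULT, evict 3, frames=[1,4] (faults so far: 6)
  step 10: ref 4 -> HIT, frames=[1,4] (faults so far: 6)
  step 11: ref 4 -> HIT, frames=[1,4] (faults so far: 6)
  FIFO total faults: 6
--- LRU ---
  step 0: ref 7 -> FAULT, frames=[7,-] (faults so far: 1)
  step 1: ref 7 -> HIT, frames=[7,-] (faults so far: 1)
  step 2: ref 1 -> FAULT, frames=[7,1] (faults so far: 2)
  step 3: ref 2 -> FAULT, evict 7, frames=[2,1] (faults so far: 3)
  step 4: ref 1 -> HIT, frames=[2,1] (faults so far: 3)
  step 5: ref 1 -> HIT, frames=[2,1] (faults so far: 3)
  step 6: ref 3 -> FAULT, evict 2, frames=[3,1] (faults so far: 4)
  step 7: ref 1 -> HIT, frames=[3,1] (faults so far: 4)
  step 8: ref 1 -> HIT, frames=[3,1] (faults so far: 4)
  step 9: ref 4 -> FAULT, evict 3, frames=[4,1] (faults so far: 5)
  step 10: ref 4 -> HIT, frames=[4,1] (faults so far: 5)
  step 11: ref 4 -> HIT, frames=[4,1] (faults so far: 5)
  LRU total faults: 5
--- Optimal ---
  step 0: ref 7 -> FAULT, frames=[7,-] (faults so far: 1)
  step 1: ref 7 -> HIT, frames=[7,-] (faults so far: 1)
  step 2: ref 1 -> FAULT, frames=[7,1] (faults so far: 2)
  step 3: ref 2 -> FAULT, evict 7, frames=[2,1] (faults so far: 3)
  step 4: ref 1 -> HIT, frames=[2,1] (faults so far: 3)
  step 5: ref 1 -> HIT, frames=[2,1] (faults so far: 3)
  step 6: ref 3 -> FAULT, evict 2, frames=[3,1] (faults so far: 4)
  step 7: ref 1 -> HIT, frames=[3,1] (faults so far: 4)
  step 8: ref 1 -> HIT, frames=[3,1] (faults so far: 4)
  step 9: ref 4 -> FAULT, evict 1, frames=[3,4] (faults so far: 5)
  step 10: ref 4 -> HIT, frames=[3,4] (faults so far: 5)
  step 11: ref 4 -> HIT, frames=[3,4] (faults so far: 5)
  Optimal total faults: 5

Answer: 6 5 5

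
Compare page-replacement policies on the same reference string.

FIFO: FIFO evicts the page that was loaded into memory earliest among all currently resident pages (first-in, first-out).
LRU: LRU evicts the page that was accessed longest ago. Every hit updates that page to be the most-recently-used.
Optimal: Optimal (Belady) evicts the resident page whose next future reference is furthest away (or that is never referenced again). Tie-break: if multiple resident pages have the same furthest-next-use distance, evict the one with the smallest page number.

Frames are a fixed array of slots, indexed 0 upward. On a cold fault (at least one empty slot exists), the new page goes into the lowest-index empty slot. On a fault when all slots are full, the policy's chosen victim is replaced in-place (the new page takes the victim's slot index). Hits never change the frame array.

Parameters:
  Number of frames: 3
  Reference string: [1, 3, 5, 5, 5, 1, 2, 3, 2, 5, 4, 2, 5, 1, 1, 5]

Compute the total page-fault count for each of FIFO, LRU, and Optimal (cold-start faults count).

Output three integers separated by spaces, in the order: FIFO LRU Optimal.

--- FIFO ---
  step 0: ref 1 -> FAULT, frames=[1,-,-] (faults so far: 1)
  step 1: ref 3 -> FAULT, frames=[1,3,-] (faults so far: 2)
  step 2: ref 5 -> FAULT, frames=[1,3,5] (faults so far: 3)
  step 3: ref 5 -> HIT, frames=[1,3,5] (faults so far: 3)
  step 4: ref 5 -> HIT, frames=[1,3,5] (faults so far: 3)
  step 5: ref 1 -> HIT, frames=[1,3,5] (faults so far: 3)
  step 6: ref 2 -> FAULT, evict 1, frames=[2,3,5] (faults so far: 4)
  step 7: ref 3 -> HIT, frames=[2,3,5] (faults so far: 4)
  step 8: ref 2 -> HIT, frames=[2,3,5] (faults so far: 4)
  step 9: ref 5 -> HIT, frames=[2,3,5] (faults so far: 4)
  step 10: ref 4 -> FAULT, evict 3, frames=[2,4,5] (faults so far: 5)
  step 11: ref 2 -> HIT, frames=[2,4,5] (faults so far: 5)
  step 12: ref 5 -> HIT, frames=[2,4,5] (faults so far: 5)
  step 13: ref 1 -> FAULT, evict 5, frames=[2,4,1] (faults so far: 6)
  step 14: ref 1 -> HIT, frames=[2,4,1] (faults so far: 6)
  step 15: ref 5 -> FAULT, evict 2, frames=[5,4,1] (faults so far: 7)
  FIFO total faults: 7
--- LRU ---
  step 0: ref 1 -> FAULT, frames=[1,-,-] (faults so far: 1)
  step 1: ref 3 -> FAULT, frames=[1,3,-] (faults so far: 2)
  step 2: ref 5 -> FAULT, frames=[1,3,5] (faults so far: 3)
  step 3: ref 5 -> HIT, frames=[1,3,5] (faults so far: 3)
  step 4: ref 5 -> HIT, frames=[1,3,5] (faults so far: 3)
  step 5: ref 1 -> HIT, frames=[1,3,5] (faults so far: 3)
  step 6: ref 2 -> FAULT, evict 3, frames=[1,2,5] (faults so far: 4)
  step 7: ref 3 -> FAULT, evict 5, frames=[1,2,3] (faults so far: 5)
  step 8: ref 2 -> HIT, frames=[1,2,3] (faults so far: 5)
  step 9: ref 5 -> FAULT, evict 1, frames=[5,2,3] (faults so far: 6)
  step 10: ref 4 -> FAULT, evict 3, frames=[5,2,4] (faults so far: 7)
  step 11: ref 2 -> HIT, frames=[5,2,4] (faults so far: 7)
  step 12: ref 5 -> HIT, frames=[5,2,4] (faults so far: 7)
  step 13: ref 1 -> FAULT, evict 4, frames=[5,2,1] (faults so far: 8)
  step 14: ref 1 -> HIT, frames=[5,2,1] (faults so far: 8)
  step 15: ref 5 -> HIT, frames=[5,2,1] (faults so far: 8)
  LRU total faults: 8
--- Optimal ---
  step 0: ref 1 -> FAULT, frames=[1,-,-] (faults so far: 1)
  step 1: ref 3 -> FAULT, frames=[1,3,-] (faults so far: 2)
  step 2: ref 5 -> FAULT, frames=[1,3,5] (faults so far: 3)
  step 3: ref 5 -> HIT, frames=[1,3,5] (faults so far: 3)
  step 4: ref 5 -> HIT, frames=[1,3,5] (faults so far: 3)
  step 5: ref 1 -> HIT, frames=[1,3,5] (faults so far: 3)
  step 6: ref 2 -> FAULT, evict 1, frames=[2,3,5] (faults so far: 4)
  step 7: ref 3 -> HIT, frames=[2,3,5] (faults so far: 4)
  step 8: ref 2 -> HIT, frames=[2,3,5] (faults so far: 4)
  step 9: ref 5 -> HIT, frames=[2,3,5] (faults so far: 4)
  step 10: ref 4 -> FAULT, evict 3, frames=[2,4,5] (faults so far: 5)
  step 11: ref 2 -> HIT, frames=[2,4,5] (faults so far: 5)
  step 12: ref 5 -> HIT, frames=[2,4,5] (faults so far: 5)
  step 13: ref 1 -> FAULT, evict 2, frames=[1,4,5] (faults so far: 6)
  step 14: ref 1 -> HIT, frames=[1,4,5] (faults so far: 6)
  step 15: ref 5 -> HIT, frames=[1,4,5] (faults so far: 6)
  Optimal total faults: 6

Answer: 7 8 6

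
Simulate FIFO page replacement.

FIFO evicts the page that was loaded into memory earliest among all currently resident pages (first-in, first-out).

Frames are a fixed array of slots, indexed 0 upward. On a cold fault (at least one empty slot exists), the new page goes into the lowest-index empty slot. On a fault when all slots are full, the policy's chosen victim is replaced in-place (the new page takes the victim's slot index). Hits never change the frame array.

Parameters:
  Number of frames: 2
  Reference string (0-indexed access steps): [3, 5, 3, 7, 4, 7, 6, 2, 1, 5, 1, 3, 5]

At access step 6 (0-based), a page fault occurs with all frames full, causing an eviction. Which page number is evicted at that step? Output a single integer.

Answer: 7

Derivation:
Step 0: ref 3 -> FAULT, frames=[3,-]
Step 1: ref 5 -> FAULT, frames=[3,5]
Step 2: ref 3 -> HIT, frames=[3,5]
Step 3: ref 7 -> FAULT, evict 3, frames=[7,5]
Step 4: ref 4 -> FAULT, evict 5, frames=[7,4]
Step 5: ref 7 -> HIT, frames=[7,4]
Step 6: ref 6 -> FAULT, evict 7, frames=[6,4]
At step 6: evicted page 7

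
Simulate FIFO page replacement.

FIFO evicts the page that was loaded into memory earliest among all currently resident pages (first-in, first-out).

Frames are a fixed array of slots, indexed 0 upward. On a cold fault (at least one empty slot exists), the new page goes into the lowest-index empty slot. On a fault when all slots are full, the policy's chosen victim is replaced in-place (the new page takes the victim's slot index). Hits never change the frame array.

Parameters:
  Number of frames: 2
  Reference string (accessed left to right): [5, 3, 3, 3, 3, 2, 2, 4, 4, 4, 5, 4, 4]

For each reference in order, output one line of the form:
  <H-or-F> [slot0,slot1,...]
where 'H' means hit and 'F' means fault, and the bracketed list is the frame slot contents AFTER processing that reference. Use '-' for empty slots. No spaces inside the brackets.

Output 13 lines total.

F [5,-]
F [5,3]
H [5,3]
H [5,3]
H [5,3]
F [2,3]
H [2,3]
F [2,4]
H [2,4]
H [2,4]
F [5,4]
H [5,4]
H [5,4]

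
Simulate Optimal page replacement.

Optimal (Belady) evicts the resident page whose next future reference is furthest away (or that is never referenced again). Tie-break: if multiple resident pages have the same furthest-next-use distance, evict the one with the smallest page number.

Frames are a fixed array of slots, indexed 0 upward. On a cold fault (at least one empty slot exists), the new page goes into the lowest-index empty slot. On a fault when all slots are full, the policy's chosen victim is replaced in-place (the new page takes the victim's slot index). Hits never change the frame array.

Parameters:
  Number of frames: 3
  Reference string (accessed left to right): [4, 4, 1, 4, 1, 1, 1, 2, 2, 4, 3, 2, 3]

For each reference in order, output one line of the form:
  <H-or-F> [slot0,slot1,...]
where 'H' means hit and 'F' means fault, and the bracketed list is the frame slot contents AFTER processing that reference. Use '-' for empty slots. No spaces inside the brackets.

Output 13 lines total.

F [4,-,-]
H [4,-,-]
F [4,1,-]
H [4,1,-]
H [4,1,-]
H [4,1,-]
H [4,1,-]
F [4,1,2]
H [4,1,2]
H [4,1,2]
F [4,3,2]
H [4,3,2]
H [4,3,2]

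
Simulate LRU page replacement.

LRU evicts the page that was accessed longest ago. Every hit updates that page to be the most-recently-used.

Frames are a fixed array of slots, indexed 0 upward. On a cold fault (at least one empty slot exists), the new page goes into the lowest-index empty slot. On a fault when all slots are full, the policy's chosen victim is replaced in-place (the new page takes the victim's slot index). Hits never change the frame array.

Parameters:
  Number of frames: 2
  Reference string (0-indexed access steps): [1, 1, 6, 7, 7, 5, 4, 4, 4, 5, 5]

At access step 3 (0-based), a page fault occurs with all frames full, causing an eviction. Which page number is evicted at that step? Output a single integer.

Step 0: ref 1 -> FAULT, frames=[1,-]
Step 1: ref 1 -> HIT, frames=[1,-]
Step 2: ref 6 -> FAULT, frames=[1,6]
Step 3: ref 7 -> FAULT, evict 1, frames=[7,6]
At step 3: evicted page 1

Answer: 1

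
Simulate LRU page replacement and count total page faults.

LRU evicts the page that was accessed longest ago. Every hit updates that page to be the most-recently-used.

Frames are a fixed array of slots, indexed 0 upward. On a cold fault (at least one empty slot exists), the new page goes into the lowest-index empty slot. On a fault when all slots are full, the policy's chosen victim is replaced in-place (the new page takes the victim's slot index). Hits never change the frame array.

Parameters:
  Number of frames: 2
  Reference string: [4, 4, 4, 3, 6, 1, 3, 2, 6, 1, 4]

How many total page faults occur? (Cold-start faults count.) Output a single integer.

Step 0: ref 4 → FAULT, frames=[4,-]
Step 1: ref 4 → HIT, frames=[4,-]
Step 2: ref 4 → HIT, frames=[4,-]
Step 3: ref 3 → FAULT, frames=[4,3]
Step 4: ref 6 → FAULT (evict 4), frames=[6,3]
Step 5: ref 1 → FAULT (evict 3), frames=[6,1]
Step 6: ref 3 → FAULT (evict 6), frames=[3,1]
Step 7: ref 2 → FAULT (evict 1), frames=[3,2]
Step 8: ref 6 → FAULT (evict 3), frames=[6,2]
Step 9: ref 1 → FAULT (evict 2), frames=[6,1]
Step 10: ref 4 → FAULT (evict 6), frames=[4,1]
Total faults: 9

Answer: 9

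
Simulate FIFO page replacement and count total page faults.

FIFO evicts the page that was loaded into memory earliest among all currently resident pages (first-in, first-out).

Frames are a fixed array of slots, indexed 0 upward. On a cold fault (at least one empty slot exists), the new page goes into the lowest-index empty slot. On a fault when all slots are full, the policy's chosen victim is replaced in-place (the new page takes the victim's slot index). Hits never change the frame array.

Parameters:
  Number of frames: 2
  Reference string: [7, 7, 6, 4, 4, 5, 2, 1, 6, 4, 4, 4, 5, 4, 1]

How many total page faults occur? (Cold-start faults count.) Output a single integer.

Answer: 10

Derivation:
Step 0: ref 7 → FAULT, frames=[7,-]
Step 1: ref 7 → HIT, frames=[7,-]
Step 2: ref 6 → FAULT, frames=[7,6]
Step 3: ref 4 → FAULT (evict 7), frames=[4,6]
Step 4: ref 4 → HIT, frames=[4,6]
Step 5: ref 5 → FAULT (evict 6), frames=[4,5]
Step 6: ref 2 → FAULT (evict 4), frames=[2,5]
Step 7: ref 1 → FAULT (evict 5), frames=[2,1]
Step 8: ref 6 → FAULT (evict 2), frames=[6,1]
Step 9: ref 4 → FAULT (evict 1), frames=[6,4]
Step 10: ref 4 → HIT, frames=[6,4]
Step 11: ref 4 → HIT, frames=[6,4]
Step 12: ref 5 → FAULT (evict 6), frames=[5,4]
Step 13: ref 4 → HIT, frames=[5,4]
Step 14: ref 1 → FAULT (evict 4), frames=[5,1]
Total faults: 10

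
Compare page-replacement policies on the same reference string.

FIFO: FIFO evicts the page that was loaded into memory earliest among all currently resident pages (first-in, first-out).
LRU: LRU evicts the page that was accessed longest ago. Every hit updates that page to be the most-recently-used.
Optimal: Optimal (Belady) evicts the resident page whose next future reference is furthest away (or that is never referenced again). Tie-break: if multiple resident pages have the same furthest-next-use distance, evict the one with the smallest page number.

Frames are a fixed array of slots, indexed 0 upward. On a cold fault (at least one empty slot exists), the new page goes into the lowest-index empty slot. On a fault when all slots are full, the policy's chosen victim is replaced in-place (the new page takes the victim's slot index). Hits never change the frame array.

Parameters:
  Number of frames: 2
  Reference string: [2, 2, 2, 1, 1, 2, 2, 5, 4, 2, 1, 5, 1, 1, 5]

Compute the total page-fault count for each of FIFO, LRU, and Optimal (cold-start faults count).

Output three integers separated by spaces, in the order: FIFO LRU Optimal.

Answer: 7 7 6

Derivation:
--- FIFO ---
  step 0: ref 2 -> FAULT, frames=[2,-] (faults so far: 1)
  step 1: ref 2 -> HIT, frames=[2,-] (faults so far: 1)
  step 2: ref 2 -> HIT, frames=[2,-] (faults so far: 1)
  step 3: ref 1 -> FAULT, frames=[2,1] (faults so far: 2)
  step 4: ref 1 -> HIT, frames=[2,1] (faults so far: 2)
  step 5: ref 2 -> HIT, frames=[2,1] (faults so far: 2)
  step 6: ref 2 -> HIT, frames=[2,1] (faults so far: 2)
  step 7: ref 5 -> FAULT, evict 2, frames=[5,1] (faults so far: 3)
  step 8: ref 4 -> FAULT, evict 1, frames=[5,4] (faults so far: 4)
  step 9: ref 2 -> FAULT, evict 5, frames=[2,4] (faults so far: 5)
  step 10: ref 1 -> FAULT, evict 4, frames=[2,1] (faults so far: 6)
  step 11: ref 5 -> FAULT, evict 2, frames=[5,1] (faults so far: 7)
  step 12: ref 1 -> HIT, frames=[5,1] (faults so far: 7)
  step 13: ref 1 -> HIT, frames=[5,1] (faults so far: 7)
  step 14: ref 5 -> HIT, frames=[5,1] (faults so far: 7)
  FIFO total faults: 7
--- LRU ---
  step 0: ref 2 -> FAULT, frames=[2,-] (faults so far: 1)
  step 1: ref 2 -> HIT, frames=[2,-] (faults so far: 1)
  step 2: ref 2 -> HIT, frames=[2,-] (faults so far: 1)
  step 3: ref 1 -> FAULT, frames=[2,1] (faults so far: 2)
  step 4: ref 1 -> HIT, frames=[2,1] (faults so far: 2)
  step 5: ref 2 -> HIT, frames=[2,1] (faults so far: 2)
  step 6: ref 2 -> HIT, frames=[2,1] (faults so far: 2)
  step 7: ref 5 -> FAULT, evict 1, frames=[2,5] (faults so far: 3)
  step 8: ref 4 -> FAULT, evict 2, frames=[4,5] (faults so far: 4)
  step 9: ref 2 -> FAULT, evict 5, frames=[4,2] (faults so far: 5)
  step 10: ref 1 -> FAULT, evict 4, frames=[1,2] (faults so far: 6)
  step 11: ref 5 -> FAULT, evict 2, frames=[1,5] (faults so far: 7)
  step 12: ref 1 -> HIT, frames=[1,5] (faults so far: 7)
  step 13: ref 1 -> HIT, frames=[1,5] (faults so far: 7)
  step 14: ref 5 -> HIT, frames=[1,5] (faults so far: 7)
  LRU total faults: 7
--- Optimal ---
  step 0: ref 2 -> FAULT, frames=[2,-] (faults so far: 1)
  step 1: ref 2 -> HIT, frames=[2,-] (faults so far: 1)
  step 2: ref 2 -> HIT, frames=[2,-] (faults so far: 1)
  step 3: ref 1 -> FAULT, frames=[2,1] (faults so far: 2)
  step 4: ref 1 -> HIT, frames=[2,1] (faults so far: 2)
  step 5: ref 2 -> HIT, frames=[2,1] (faults so far: 2)
  step 6: ref 2 -> HIT, frames=[2,1] (faults so far: 2)
  step 7: ref 5 -> FAULT, evict 1, frames=[2,5] (faults so far: 3)
  step 8: ref 4 -> FAULT, evict 5, frames=[2,4] (faults so far: 4)
  step 9: ref 2 -> HIT, frames=[2,4] (faults so far: 4)
  step 10: ref 1 -> FAULT, evict 2, frames=[1,4] (faults so far: 5)
  step 11: ref 5 -> FAULT, evict 4, frames=[1,5] (faults so far: 6)
  step 12: ref 1 -> HIT, frames=[1,5] (faults so far: 6)
  step 13: ref 1 -> HIT, frames=[1,5] (faults so far: 6)
  step 14: ref 5 -> HIT, frames=[1,5] (faults so far: 6)
  Optimal total faults: 6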